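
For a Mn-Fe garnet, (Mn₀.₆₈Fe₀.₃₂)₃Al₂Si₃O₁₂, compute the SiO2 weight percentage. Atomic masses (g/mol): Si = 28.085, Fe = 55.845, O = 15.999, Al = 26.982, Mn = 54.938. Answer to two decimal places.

Molar mass of (Mn₀.₆₈Fe₀.₃₂)₃Al₂Si₃O₁₂ = 2.04*54.938 + 0.96*55.845 + 2*26.982 + 3*28.085 + 12*15.999 = 495.892 g/mol.
Each formula unit contains 3 Si, equivalent to 3/1 = 3.0000 mol SiO2.
M(SiO2) = 1×28.085 + 2×15.999 = 60.083 g/mol.
Mass of SiO2 per formula unit = 3.0000 × 60.083 = 180.249 g.
SiO2 wt% = 180.249 / 495.892 × 100 = 36.35%.

36.35 wt%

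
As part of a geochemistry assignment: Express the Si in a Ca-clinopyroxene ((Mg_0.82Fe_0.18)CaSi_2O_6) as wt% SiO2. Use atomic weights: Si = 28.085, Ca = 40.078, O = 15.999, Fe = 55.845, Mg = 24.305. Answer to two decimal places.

Molar mass of (Mg_0.82Fe_0.18)CaSi_2O_6 = 0.82·24.305 + 0.18·55.845 + 1·40.078 + 2·28.085 + 6·15.999 = 222.224 g/mol.
Each formula unit contains 2 Si, equivalent to 2/1 = 2.0000 mol SiO2.
M(SiO2) = 1×28.085 + 2×15.999 = 60.083 g/mol.
Mass of SiO2 per formula unit = 2.0000 × 60.083 = 120.166 g.
SiO2 wt% = 120.166 / 222.224 × 100 = 54.07%.

54.07 wt%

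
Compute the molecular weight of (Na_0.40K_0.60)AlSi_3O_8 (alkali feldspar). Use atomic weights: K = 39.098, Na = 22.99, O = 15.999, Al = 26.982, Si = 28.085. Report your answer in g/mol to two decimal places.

271.88 g/mol

The formula mass is the sum 0.40·22.99 + 0.60·39.098 + 1·26.982 + 3·28.085 + 8·15.999.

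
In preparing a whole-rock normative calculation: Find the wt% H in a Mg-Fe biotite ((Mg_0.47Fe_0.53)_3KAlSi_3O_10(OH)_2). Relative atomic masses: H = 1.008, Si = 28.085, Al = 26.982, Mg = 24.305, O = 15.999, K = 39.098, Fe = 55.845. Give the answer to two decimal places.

Molar mass of (Mg_0.47Fe_0.53)_3KAlSi_3O_10(OH)_2: 1.41·24.305 + 1.59·55.845 + 1·39.098 + 1·26.982 + 3·28.085 + 12·15.999 + 2·1.008 = 467.403 g/mol.
Mass of H per formula unit: 2 × 1.008 = 2.016 g.
Weight fraction H = 2.016 / 467.403 = 0.0043.

0.43 wt%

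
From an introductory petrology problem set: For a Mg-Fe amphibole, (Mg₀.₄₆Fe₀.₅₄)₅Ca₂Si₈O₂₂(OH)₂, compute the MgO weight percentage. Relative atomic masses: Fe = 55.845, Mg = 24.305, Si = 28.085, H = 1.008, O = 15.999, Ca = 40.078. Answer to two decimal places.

Formula mass = 897.511 g/mol.
2.30 Mg → 2.3000 mol MgO per formula unit; M(MgO) = 40.304, so MgO mass = 92.699 g.
92.699/897.511 × 100 = 10.33 wt%.

10.33 wt%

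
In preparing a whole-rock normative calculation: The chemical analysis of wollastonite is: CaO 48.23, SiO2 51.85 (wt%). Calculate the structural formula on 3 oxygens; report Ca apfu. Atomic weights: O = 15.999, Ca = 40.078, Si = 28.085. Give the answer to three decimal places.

0.998 Ca apfu

48.23 wt% CaO ÷ 56.077 g/mol = 0.86007 mol, giving 0.86007 Ca and 0.86007 O.
51.85 wt% SiO2 ÷ 60.083 g/mol = 0.86297 mol, giving 0.86297 Si and 1.72594 O.
Oxygen sums to 2.58601; scaling by 3/2.58601 = 1.16009 puts the formula on 3 O.
Ca: 0.86007 × 1.16009 = 0.998 atoms per formula unit.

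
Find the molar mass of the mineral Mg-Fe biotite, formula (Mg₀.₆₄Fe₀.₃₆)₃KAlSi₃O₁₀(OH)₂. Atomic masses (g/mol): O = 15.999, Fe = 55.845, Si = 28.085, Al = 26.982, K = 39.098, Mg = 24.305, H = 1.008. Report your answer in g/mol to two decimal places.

M = 1.92(24.305) + 1.08(55.845) + 1(39.098) + 1(26.982) + 3(28.085) + 12(15.999) + 2(1.008)

451.32 g/mol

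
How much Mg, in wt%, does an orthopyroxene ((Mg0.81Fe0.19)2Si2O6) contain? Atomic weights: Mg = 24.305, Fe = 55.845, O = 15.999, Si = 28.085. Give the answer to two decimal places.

18.51 wt%

Molar mass of (Mg0.81Fe0.19)2Si2O6: 1.62*24.305 + 0.38*55.845 + 2*28.085 + 6*15.999 = 212.759 g/mol.
Mass of Mg per formula unit: 1.62 × 24.305 = 39.374 g.
Weight fraction Mg = 39.374 / 212.759 = 0.1851.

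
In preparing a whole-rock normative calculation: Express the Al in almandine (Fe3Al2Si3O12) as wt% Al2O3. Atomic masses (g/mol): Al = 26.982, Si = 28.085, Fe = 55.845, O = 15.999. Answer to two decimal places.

Molar mass of Fe3Al2Si3O12 = 3*55.845 + 2*26.982 + 3*28.085 + 12*15.999 = 497.742 g/mol.
Each formula unit contains 2 Al, equivalent to 2/2 = 1.0000 mol Al2O3.
M(Al2O3) = 2×26.982 + 3×15.999 = 101.961 g/mol.
Mass of Al2O3 per formula unit = 1.0000 × 101.961 = 101.961 g.
Al2O3 wt% = 101.961 / 497.742 × 100 = 20.48%.

20.48 wt%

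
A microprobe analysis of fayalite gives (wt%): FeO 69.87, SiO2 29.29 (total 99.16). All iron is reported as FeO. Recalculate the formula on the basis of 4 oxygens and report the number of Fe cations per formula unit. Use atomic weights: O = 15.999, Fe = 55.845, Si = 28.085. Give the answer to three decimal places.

FeO (M=71.844): mol = 0.97252; Fe = 0.97252, O = 0.97252.
SiO2 (M=60.083): mol = 0.48749; Si = 0.48749, O = 0.97498.
ΣO = 1.94750; factor = 4/ΣO = 2.05392.
Fe apfu = 0.97252 × 2.05392 = 1.997.

1.997 Fe apfu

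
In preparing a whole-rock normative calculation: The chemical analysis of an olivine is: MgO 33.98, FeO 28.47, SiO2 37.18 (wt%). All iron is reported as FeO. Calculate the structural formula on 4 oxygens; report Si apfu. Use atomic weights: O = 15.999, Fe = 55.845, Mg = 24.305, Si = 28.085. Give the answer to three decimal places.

0.999 Si apfu

MgO (M=40.304): mol = 0.84309; Mg = 0.84309, O = 0.84309.
FeO (M=71.844): mol = 0.39628; Fe = 0.39628, O = 0.39628.
SiO2 (M=60.083): mol = 0.61881; Si = 0.61881, O = 1.23762.
ΣO = 2.47699; factor = 4/ΣO = 1.61486.
Si apfu = 0.61881 × 1.61486 = 0.999.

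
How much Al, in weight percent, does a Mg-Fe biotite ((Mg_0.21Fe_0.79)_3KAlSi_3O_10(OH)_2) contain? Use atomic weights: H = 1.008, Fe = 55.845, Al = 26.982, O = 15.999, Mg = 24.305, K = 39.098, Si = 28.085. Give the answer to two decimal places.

5.48 weight percent

M((Mg_0.21Fe_0.79)_3KAlSi_3O_10(OH)_2) = 492.004 g/mol.
Al contributes 1 × 26.982 = 26.982 g per mole.
26.982/492.004 = 0.0548 → 5.48%.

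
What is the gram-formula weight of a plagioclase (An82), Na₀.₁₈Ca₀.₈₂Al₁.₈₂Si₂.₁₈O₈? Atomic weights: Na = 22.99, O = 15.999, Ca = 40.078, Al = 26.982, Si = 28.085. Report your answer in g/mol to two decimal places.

Na: 0.18 × 22.99 = 4.1382
Ca: 0.82 × 40.078 = 32.8640
Al: 1.82 × 26.982 = 49.1072
Si: 2.18 × 28.085 = 61.2253
O: 8 × 15.999 = 127.9920
Summing the contributions gives the formula mass.

275.33 g/mol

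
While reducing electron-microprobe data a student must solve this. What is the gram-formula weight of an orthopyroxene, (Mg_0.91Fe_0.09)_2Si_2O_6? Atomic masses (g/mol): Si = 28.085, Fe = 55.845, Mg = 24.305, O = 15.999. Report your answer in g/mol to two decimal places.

Mg: 1.82 × 24.305 = 44.2351
Fe: 0.18 × 55.845 = 10.0521
Si: 2 × 28.085 = 56.1700
O: 6 × 15.999 = 95.9940
Summing the contributions gives the formula mass.

206.45 g/mol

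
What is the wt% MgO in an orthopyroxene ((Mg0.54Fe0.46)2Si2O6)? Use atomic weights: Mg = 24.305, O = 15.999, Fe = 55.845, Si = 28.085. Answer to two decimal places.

18.94 wt%

Molar mass of (Mg0.54Fe0.46)2Si2O6 = 1.08*24.305 + 0.92*55.845 + 2*28.085 + 6*15.999 = 229.791 g/mol.
Each formula unit contains 1.08 Mg, equivalent to 1.08/1 = 1.0800 mol MgO.
M(MgO) = 1×24.305 + 1×15.999 = 40.304 g/mol.
Mass of MgO per formula unit = 1.0800 × 40.304 = 43.528 g.
MgO wt% = 43.528 / 229.791 × 100 = 18.94%.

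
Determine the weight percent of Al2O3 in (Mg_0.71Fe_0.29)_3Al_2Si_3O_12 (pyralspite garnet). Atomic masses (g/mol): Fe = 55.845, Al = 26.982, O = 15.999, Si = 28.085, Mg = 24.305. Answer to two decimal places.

Molar mass of (Mg_0.71Fe_0.29)_3Al_2Si_3O_12 = 2.13*24.305 + 0.87*55.845 + 2*26.982 + 3*28.085 + 12*15.999 = 430.562 g/mol.
Each formula unit contains 2 Al, equivalent to 2/2 = 1.0000 mol Al2O3.
M(Al2O3) = 2×26.982 + 3×15.999 = 101.961 g/mol.
Mass of Al2O3 per formula unit = 1.0000 × 101.961 = 101.961 g.
Al2O3 wt% = 101.961 / 430.562 × 100 = 23.68%.

23.68 wt%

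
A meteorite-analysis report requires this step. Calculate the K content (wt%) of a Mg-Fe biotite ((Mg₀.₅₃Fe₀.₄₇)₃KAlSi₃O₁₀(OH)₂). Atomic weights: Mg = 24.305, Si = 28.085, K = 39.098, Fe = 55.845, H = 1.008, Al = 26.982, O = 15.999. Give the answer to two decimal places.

8.47 wt%

M((Mg₀.₅₃Fe₀.₄₇)₃KAlSi₃O₁₀(OH)₂) = 461.725 g/mol.
K contributes 1 × 39.098 = 39.098 g per mole.
39.098/461.725 = 0.0847 → 8.47%.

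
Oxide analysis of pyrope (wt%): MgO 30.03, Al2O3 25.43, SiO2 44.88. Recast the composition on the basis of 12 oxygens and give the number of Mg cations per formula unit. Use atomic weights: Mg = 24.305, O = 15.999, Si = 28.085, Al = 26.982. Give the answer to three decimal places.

30.03 wt% MgO ÷ 40.304 g/mol = 0.74509 mol, giving 0.74509 Mg and 0.74509 O.
25.43 wt% Al2O3 ÷ 101.961 g/mol = 0.24941 mol, giving 0.49882 Al and 0.74823 O.
44.88 wt% SiO2 ÷ 60.083 g/mol = 0.74697 mol, giving 0.74697 Si and 1.49394 O.
Oxygen sums to 2.98726; scaling by 12/2.98726 = 4.01706 puts the formula on 12 O.
Mg: 0.74509 × 4.01706 = 2.993 atoms per formula unit.

2.993 Mg apfu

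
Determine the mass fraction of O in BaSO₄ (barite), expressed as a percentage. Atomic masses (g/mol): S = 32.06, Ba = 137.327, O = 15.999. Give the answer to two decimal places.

27.42 weight percent

Formula mass = 1·137.327 + 1·32.06 + 4·15.999 = 233.383 g/mol, of which 63.996 g is O.
So O makes up 63.996/233.383 = 0.2742 of the mass, i.e. 27.42%.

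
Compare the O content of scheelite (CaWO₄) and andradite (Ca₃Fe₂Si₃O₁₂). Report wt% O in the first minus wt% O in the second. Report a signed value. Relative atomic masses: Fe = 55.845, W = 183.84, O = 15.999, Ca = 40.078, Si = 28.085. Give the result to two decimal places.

First mineral: 63.996 g O in 287.914 g formula = 22.23 wt% O.
Second mineral: 191.988 g O in 508.167 g formula = 37.78 wt% O.
22.23% − 37.78% gives a difference of -15.55 percentage points.

-15.55 percentage points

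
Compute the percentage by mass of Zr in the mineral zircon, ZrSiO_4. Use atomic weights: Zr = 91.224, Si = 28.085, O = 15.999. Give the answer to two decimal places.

49.77 mass %

M(ZrSiO_4) = 183.305 g/mol.
Zr contributes 1 × 91.224 = 91.224 g per mole.
91.224/183.305 = 0.4977 → 49.77%.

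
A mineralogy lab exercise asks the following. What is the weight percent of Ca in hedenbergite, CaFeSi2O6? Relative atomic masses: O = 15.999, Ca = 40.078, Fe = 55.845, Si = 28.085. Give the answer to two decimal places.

16.15 mass %

M(CaFeSi2O6) = 248.087 g/mol.
Ca contributes 1 × 40.078 = 40.078 g per mole.
40.078/248.087 = 0.1615 → 16.15%.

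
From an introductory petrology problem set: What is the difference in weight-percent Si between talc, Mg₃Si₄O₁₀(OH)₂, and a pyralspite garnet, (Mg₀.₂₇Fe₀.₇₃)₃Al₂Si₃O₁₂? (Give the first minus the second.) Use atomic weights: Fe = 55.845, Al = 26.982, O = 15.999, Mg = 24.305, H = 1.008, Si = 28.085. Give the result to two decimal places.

11.78 percentage points

Si in Mg₃Si₄O₁₀(OH)₂: molar mass 379.259 g/mol; 4×28.085 = 112.340 g → 29.62 wt%.
Si in (Mg₀.₂₇Fe₀.₇₃)₃Al₂Si₃O₁₂: molar mass 472.195 g/mol; 3×28.085 = 84.255 g → 17.84 wt%.
Difference = 29.62 − 17.84 = 11.78 percentage points.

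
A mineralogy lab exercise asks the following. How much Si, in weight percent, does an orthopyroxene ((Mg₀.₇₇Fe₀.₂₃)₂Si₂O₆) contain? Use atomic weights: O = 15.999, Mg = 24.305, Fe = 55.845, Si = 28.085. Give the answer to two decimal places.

26.09 weight percent

M((Mg₀.₇₇Fe₀.₂₃)₂Si₂O₆) = 215.282 g/mol.
Si contributes 2 × 28.085 = 56.170 g per mole.
56.170/215.282 = 0.2609 → 26.09%.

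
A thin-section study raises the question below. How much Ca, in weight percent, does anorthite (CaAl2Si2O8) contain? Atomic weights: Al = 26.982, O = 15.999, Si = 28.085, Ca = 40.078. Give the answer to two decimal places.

Formula mass = 1×40.078 + 2×26.982 + 2×28.085 + 8×15.999 = 278.204 g/mol, of which 40.078 g is Ca.
So Ca makes up 40.078/278.204 = 0.1441 of the mass, i.e. 14.41%.

14.41 weight percent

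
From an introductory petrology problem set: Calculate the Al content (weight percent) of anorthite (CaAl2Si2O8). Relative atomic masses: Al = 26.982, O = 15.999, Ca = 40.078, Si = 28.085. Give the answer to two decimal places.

19.40 weight percent

Formula mass = 1*40.078 + 2*26.982 + 2*28.085 + 8*15.999 = 278.204 g/mol, of which 53.964 g is Al.
So Al makes up 53.964/278.204 = 0.1940 of the mass, i.e. 19.40%.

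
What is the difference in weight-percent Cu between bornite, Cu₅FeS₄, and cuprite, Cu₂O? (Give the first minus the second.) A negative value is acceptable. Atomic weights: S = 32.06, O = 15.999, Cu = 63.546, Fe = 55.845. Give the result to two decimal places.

-25.50 percentage points

M(Cu₅FeS₄) = 501.815 g/mol, so wt% Cu = 317.730/501.815 × 100 = 63.32%.
M(Cu₂O) = 143.091 g/mol, so wt% Cu = 127.092/143.091 × 100 = 88.82%.
63.32 − 88.82 = -25.50 pp.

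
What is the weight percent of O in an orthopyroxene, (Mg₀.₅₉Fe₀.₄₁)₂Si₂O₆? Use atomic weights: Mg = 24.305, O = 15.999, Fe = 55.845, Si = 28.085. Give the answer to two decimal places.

M((Mg₀.₅₉Fe₀.₄₁)₂Si₂O₆) = 226.637 g/mol.
O contributes 6 × 15.999 = 95.994 g per mole.
95.994/226.637 = 0.4236 → 42.36%.

42.36 mass %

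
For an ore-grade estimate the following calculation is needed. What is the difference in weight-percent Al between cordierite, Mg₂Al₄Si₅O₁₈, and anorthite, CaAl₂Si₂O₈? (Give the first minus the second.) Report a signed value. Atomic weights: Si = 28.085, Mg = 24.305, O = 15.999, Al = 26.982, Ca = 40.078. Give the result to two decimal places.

-0.95 percentage points

M(Mg₂Al₄Si₅O₁₈) = 584.945 g/mol, so wt% Al = 107.928/584.945 × 100 = 18.45%.
M(CaAl₂Si₂O₈) = 278.204 g/mol, so wt% Al = 53.964/278.204 × 100 = 19.40%.
18.45 − 19.40 = -0.95 pp.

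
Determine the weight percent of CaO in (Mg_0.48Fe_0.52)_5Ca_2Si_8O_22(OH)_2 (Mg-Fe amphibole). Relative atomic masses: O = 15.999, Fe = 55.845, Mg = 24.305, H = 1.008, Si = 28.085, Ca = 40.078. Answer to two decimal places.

M((Mg_0.48Fe_0.52)_5Ca_2Si_8O_22(OH)_2) = 894.357 g/mol; M(CaO) = 56.077 g/mol.
Moles CaO per formula unit = 2 Ca ÷ 1 = 2.0000.
CaO fraction = (2.0000 × 56.077) / 894.357 = 112.154/894.357 = 0.1254.

12.54 wt%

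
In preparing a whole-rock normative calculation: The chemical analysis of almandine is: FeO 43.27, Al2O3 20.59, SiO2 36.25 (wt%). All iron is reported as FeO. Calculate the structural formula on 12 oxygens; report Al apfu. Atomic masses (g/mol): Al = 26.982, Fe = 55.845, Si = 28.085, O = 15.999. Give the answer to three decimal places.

2.007 Al apfu

FeO: 43.27/71.844 = 0.60228 mol → 0.60228 mol Fe, 0.60228 mol O.
Al2O3: 20.59/101.961 = 0.20194 mol → 0.40388 mol Al, 0.60582 mol O.
SiO2: 36.25/60.083 = 0.60333 mol → 0.60333 mol Si, 1.20666 mol O.
Total oxygen = 2.41476 mol. Normalization factor = 12/2.41476 = 4.96944.
Al per 12 O = 0.40388 × 4.96944 = 2.007.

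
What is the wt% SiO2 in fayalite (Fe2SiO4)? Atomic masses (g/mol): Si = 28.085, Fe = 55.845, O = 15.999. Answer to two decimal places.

Molar mass of Fe2SiO4 = 2×55.845 + 1×28.085 + 4×15.999 = 203.771 g/mol.
Each formula unit contains 1 Si, equivalent to 1/1 = 1.0000 mol SiO2.
M(SiO2) = 1×28.085 + 2×15.999 = 60.083 g/mol.
Mass of SiO2 per formula unit = 1.0000 × 60.083 = 60.083 g.
SiO2 wt% = 60.083 / 203.771 × 100 = 29.49%.

29.49 wt%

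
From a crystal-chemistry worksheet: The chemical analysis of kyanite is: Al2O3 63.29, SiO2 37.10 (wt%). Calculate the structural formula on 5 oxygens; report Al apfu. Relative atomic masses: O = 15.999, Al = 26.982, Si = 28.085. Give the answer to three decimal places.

2.004 Al apfu

63.29 wt% Al2O3 ÷ 101.961 g/mol = 0.62073 mol, giving 1.24146 Al and 1.86219 O.
37.10 wt% SiO2 ÷ 60.083 g/mol = 0.61748 mol, giving 0.61748 Si and 1.23496 O.
Oxygen sums to 3.09715; scaling by 5/3.09715 = 1.61439 puts the formula on 5 O.
Al: 1.24146 × 1.61439 = 2.004 atoms per formula unit.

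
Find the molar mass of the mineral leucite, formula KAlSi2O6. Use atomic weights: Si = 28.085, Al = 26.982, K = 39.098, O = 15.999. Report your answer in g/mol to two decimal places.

K: 1 × 39.098 = 39.0980
Al: 1 × 26.982 = 26.9820
Si: 2 × 28.085 = 56.1700
O: 6 × 15.999 = 95.9940
Summing the contributions gives the formula mass.

218.24 g/mol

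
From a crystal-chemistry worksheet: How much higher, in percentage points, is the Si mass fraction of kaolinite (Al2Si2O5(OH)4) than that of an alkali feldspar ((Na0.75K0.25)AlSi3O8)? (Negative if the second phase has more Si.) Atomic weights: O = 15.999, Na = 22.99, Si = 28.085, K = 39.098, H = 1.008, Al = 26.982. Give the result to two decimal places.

-9.89 percentage points

M(Al2Si2O5(OH)4) = 258.157 g/mol, so wt% Si = 56.170/258.157 × 100 = 21.76%.
M((Na0.75K0.25)AlSi3O8) = 266.246 g/mol, so wt% Si = 84.255/266.246 × 100 = 31.65%.
21.76 − 31.65 = -9.89 pp.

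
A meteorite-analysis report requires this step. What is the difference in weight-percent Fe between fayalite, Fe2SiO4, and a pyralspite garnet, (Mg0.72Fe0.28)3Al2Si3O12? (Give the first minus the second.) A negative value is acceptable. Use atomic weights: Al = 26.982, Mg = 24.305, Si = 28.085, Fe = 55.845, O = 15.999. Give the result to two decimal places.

M(Fe2SiO4) = 203.771 g/mol, so wt% Fe = 111.690/203.771 × 100 = 54.81%.
M((Mg0.72Fe0.28)3Al2Si3O12) = 429.616 g/mol, so wt% Fe = 46.910/429.616 × 100 = 10.92%.
54.81 − 10.92 = 43.89 pp.

43.89 percentage points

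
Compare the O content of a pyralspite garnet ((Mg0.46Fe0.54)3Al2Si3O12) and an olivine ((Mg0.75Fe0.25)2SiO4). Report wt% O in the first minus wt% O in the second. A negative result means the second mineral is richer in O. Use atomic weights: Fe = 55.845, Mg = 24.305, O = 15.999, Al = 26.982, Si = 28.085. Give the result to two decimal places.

First mineral: 191.988 g O in 454.217 g formula = 42.27 wt% O.
Second mineral: 63.996 g O in 156.461 g formula = 40.90 wt% O.
42.27% − 40.90% gives a difference of 1.37 percentage points.

1.37 percentage points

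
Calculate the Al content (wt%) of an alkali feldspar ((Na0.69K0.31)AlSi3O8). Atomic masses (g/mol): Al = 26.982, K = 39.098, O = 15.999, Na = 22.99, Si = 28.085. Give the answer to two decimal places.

10.10 wt%

Molar mass of (Na0.69K0.31)AlSi3O8: 0.69×22.99 + 0.31×39.098 + 1×26.982 + 3×28.085 + 8×15.999 = 267.212 g/mol.
Mass of Al per formula unit: 1 × 26.982 = 26.982 g.
Weight fraction Al = 26.982 / 267.212 = 0.1010.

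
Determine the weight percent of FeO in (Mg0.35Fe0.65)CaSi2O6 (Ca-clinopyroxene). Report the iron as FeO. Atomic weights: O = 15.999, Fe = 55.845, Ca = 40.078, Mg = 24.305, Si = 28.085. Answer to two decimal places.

Formula mass = 237.048 g/mol.
0.65 Fe → 0.6500 mol FeO per formula unit; M(FeO) = 71.844, so FeO mass = 46.699 g.
46.699/237.048 × 100 = 19.70 wt%.

19.70 wt%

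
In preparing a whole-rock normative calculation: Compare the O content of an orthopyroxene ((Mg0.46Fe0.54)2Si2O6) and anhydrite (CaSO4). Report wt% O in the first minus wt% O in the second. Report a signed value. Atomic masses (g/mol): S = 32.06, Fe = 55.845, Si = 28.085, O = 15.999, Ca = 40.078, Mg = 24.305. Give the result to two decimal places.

-6.13 percentage points

M((Mg0.46Fe0.54)2Si2O6) = 234.837 g/mol, so wt% O = 95.994/234.837 × 100 = 40.88%.
M(CaSO4) = 136.134 g/mol, so wt% O = 63.996/136.134 × 100 = 47.01%.
40.88 − 47.01 = -6.13 pp.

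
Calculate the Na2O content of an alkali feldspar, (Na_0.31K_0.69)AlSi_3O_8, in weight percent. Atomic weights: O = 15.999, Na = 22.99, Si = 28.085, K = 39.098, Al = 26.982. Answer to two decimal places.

Molar mass of (Na_0.31K_0.69)AlSi_3O_8 = 0.31×22.99 + 0.69×39.098 + 1×26.982 + 3×28.085 + 8×15.999 = 273.334 g/mol.
Each formula unit contains 0.31 Na, equivalent to 0.31/2 = 0.1550 mol Na2O.
M(Na2O) = 2×22.99 + 1×15.999 = 61.979 g/mol.
Mass of Na2O per formula unit = 0.1550 × 61.979 = 9.607 g.
Na2O wt% = 9.607 / 273.334 × 100 = 3.51%.

3.51 wt%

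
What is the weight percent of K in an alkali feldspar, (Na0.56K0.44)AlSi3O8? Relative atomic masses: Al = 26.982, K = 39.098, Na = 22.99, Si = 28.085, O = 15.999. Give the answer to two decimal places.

6.39 weight percent

M((Na0.56K0.44)AlSi3O8) = 269.307 g/mol.
K contributes 0.44 × 39.098 = 17.203 g per mole.
17.203/269.307 = 0.0639 → 6.39%.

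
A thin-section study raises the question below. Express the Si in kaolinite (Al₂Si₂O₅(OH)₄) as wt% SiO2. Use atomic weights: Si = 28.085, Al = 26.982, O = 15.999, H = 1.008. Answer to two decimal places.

46.55 wt%

Molar mass of Al₂Si₂O₅(OH)₄ = 2·26.982 + 2·28.085 + 9·15.999 + 4·1.008 = 258.157 g/mol.
Each formula unit contains 2 Si, equivalent to 2/1 = 2.0000 mol SiO2.
M(SiO2) = 1×28.085 + 2×15.999 = 60.083 g/mol.
Mass of SiO2 per formula unit = 2.0000 × 60.083 = 120.166 g.
SiO2 wt% = 120.166 / 258.157 × 100 = 46.55%.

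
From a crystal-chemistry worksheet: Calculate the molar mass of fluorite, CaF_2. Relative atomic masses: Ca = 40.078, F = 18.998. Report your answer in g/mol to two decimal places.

M = 1×40.078 + 2×18.998

78.07 g/mol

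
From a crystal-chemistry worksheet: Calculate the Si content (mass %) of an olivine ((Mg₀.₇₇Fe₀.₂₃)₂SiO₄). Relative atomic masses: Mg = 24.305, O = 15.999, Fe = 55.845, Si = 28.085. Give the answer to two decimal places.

18.10 mass %

M((Mg₀.₇₇Fe₀.₂₃)₂SiO₄) = 155.199 g/mol.
Si contributes 1 × 28.085 = 28.085 g per mole.
28.085/155.199 = 0.1810 → 18.10%.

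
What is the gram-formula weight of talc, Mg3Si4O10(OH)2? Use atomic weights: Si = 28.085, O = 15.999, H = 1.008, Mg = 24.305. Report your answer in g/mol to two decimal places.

The formula mass is the sum 3(24.305) + 4(28.085) + 12(15.999) + 2(1.008).

379.26 g/mol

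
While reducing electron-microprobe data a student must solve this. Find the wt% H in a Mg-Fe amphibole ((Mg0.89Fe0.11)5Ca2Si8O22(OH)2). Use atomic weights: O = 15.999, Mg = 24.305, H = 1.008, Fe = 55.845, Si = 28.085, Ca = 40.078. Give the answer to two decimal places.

Formula mass = 4.45*24.305 + 0.55*55.845 + 2*40.078 + 8*28.085 + 24*15.999 + 2*1.008 = 829.700 g/mol, of which 2.016 g is H.
So H makes up 2.016/829.700 = 0.0024 of the mass, i.e. 0.24%.

0.24 wt%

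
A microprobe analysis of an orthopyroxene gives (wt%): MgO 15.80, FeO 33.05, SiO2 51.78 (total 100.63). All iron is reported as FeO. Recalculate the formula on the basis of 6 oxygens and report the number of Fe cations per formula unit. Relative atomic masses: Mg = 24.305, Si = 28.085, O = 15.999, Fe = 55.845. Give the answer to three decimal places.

1.072 Fe apfu

15.80 wt% MgO ÷ 40.304 g/mol = 0.39202 mol, giving 0.39202 Mg and 0.39202 O.
33.05 wt% FeO ÷ 71.844 g/mol = 0.46002 mol, giving 0.46002 Fe and 0.46002 O.
51.78 wt% SiO2 ÷ 60.083 g/mol = 0.86181 mol, giving 0.86181 Si and 1.72362 O.
Oxygen sums to 2.57566; scaling by 6/2.57566 = 2.32950 puts the formula on 6 O.
Fe: 0.46002 × 2.32950 = 1.072 atoms per formula unit.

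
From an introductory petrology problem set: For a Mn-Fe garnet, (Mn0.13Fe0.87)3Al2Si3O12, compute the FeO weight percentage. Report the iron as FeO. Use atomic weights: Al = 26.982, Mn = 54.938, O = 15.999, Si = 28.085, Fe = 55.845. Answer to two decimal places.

M((Mn0.13Fe0.87)3Al2Si3O12) = 497.388 g/mol; M(FeO) = 71.844 g/mol.
Moles FeO per formula unit = 2.61 Fe ÷ 1 = 2.6100.
FeO fraction = (2.6100 × 71.844) / 497.388 = 187.513/497.388 = 0.3770.

37.70 wt%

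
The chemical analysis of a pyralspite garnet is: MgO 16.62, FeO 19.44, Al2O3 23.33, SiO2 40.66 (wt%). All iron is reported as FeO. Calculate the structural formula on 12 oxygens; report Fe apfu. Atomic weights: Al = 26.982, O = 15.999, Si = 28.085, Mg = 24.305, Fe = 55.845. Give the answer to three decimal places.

1.193 Fe apfu

MgO: 16.62/40.304 = 0.41237 mol → 0.41237 mol Mg, 0.41237 mol O.
FeO: 19.44/71.844 = 0.27059 mol → 0.27059 mol Fe, 0.27059 mol O.
Al2O3: 23.33/101.961 = 0.22881 mol → 0.45762 mol Al, 0.68643 mol O.
SiO2: 40.66/60.083 = 0.67673 mol → 0.67673 mol Si, 1.35346 mol O.
Total oxygen = 2.72285 mol. Normalization factor = 12/2.72285 = 4.40715.
Fe per 12 O = 0.27059 × 4.40715 = 1.193.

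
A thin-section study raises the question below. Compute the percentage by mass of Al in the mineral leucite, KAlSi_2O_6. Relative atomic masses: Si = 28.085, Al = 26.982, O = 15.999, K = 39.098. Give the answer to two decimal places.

M(KAlSi_2O_6) = 218.244 g/mol.
Al contributes 1 × 26.982 = 26.982 g per mole.
26.982/218.244 = 0.1236 → 12.36%.

12.36 wt%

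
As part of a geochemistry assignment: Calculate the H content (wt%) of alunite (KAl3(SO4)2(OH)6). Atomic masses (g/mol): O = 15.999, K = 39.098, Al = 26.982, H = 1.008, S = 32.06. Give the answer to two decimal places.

Molar mass of KAl3(SO4)2(OH)6: 1*39.098 + 3*26.982 + 2*32.06 + 14*15.999 + 6*1.008 = 414.198 g/mol.
Mass of H per formula unit: 6 × 1.008 = 6.048 g.
Weight fraction H = 6.048 / 414.198 = 0.0146.

1.46 wt%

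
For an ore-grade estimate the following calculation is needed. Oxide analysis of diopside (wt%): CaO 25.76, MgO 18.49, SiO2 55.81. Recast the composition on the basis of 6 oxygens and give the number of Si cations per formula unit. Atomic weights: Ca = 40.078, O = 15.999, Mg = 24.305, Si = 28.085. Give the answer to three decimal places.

2.008 Si apfu

CaO (M=56.077): mol = 0.45937; Ca = 0.45937, O = 0.45937.
MgO (M=40.304): mol = 0.45876; Mg = 0.45876, O = 0.45876.
SiO2 (M=60.083): mol = 0.92888; Si = 0.92888, O = 1.85776.
ΣO = 2.77589; factor = 6/ΣO = 2.16147.
Si apfu = 0.92888 × 2.16147 = 2.008.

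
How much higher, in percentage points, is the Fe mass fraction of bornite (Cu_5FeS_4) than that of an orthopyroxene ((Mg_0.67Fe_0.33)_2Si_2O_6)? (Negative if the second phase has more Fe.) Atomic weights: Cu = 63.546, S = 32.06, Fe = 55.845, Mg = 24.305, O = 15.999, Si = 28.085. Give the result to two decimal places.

-5.50 percentage points

M(Cu_5FeS_4) = 501.815 g/mol, so wt% Fe = 55.845/501.815 × 100 = 11.13%.
M((Mg_0.67Fe_0.33)_2Si_2O_6) = 221.590 g/mol, so wt% Fe = 36.858/221.590 × 100 = 16.63%.
11.13 − 16.63 = -5.50 pp.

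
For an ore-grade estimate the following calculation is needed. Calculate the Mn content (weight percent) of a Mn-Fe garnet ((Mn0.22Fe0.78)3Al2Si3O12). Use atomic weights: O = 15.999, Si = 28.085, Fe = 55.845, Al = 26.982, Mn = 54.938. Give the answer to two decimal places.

Formula mass = 0.66*54.938 + 2.34*55.845 + 2*26.982 + 3*28.085 + 12*15.999 = 497.143 g/mol, of which 36.259 g is Mn.
So Mn makes up 36.259/497.143 = 0.0729 of the mass, i.e. 7.29%.

7.29 weight percent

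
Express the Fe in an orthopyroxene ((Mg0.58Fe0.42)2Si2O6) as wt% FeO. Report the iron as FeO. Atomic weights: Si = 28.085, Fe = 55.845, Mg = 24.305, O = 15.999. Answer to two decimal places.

26.55 wt%

M((Mg0.58Fe0.42)2Si2O6) = 227.268 g/mol; M(FeO) = 71.844 g/mol.
Moles FeO per formula unit = 0.84 Fe ÷ 1 = 0.8400.
FeO fraction = (0.8400 × 71.844) / 227.268 = 60.349/227.268 = 0.2655.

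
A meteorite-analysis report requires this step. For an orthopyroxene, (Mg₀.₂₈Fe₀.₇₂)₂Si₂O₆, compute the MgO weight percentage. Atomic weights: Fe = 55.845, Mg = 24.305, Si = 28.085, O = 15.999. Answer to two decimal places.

9.17 wt%

M((Mg₀.₂₈Fe₀.₇₂)₂Si₂O₆) = 246.192 g/mol; M(MgO) = 40.304 g/mol.
Moles MgO per formula unit = 0.56 Mg ÷ 1 = 0.5600.
MgO fraction = (0.5600 × 40.304) / 246.192 = 22.570/246.192 = 0.0917.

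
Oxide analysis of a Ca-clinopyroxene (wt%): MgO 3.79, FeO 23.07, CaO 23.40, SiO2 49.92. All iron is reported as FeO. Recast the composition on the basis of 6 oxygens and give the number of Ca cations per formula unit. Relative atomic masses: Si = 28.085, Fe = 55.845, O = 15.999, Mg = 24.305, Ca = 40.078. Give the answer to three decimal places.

1.004 Ca apfu

3.79 wt% MgO ÷ 40.304 g/mol = 0.09404 mol, giving 0.09404 Mg and 0.09404 O.
23.07 wt% FeO ÷ 71.844 g/mol = 0.32111 mol, giving 0.32111 Fe and 0.32111 O.
23.40 wt% CaO ÷ 56.077 g/mol = 0.41728 mol, giving 0.41728 Ca and 0.41728 O.
49.92 wt% SiO2 ÷ 60.083 g/mol = 0.83085 mol, giving 0.83085 Si and 1.66170 O.
Oxygen sums to 2.49413; scaling by 6/2.49413 = 2.40565 puts the formula on 6 O.
Ca: 0.41728 × 2.40565 = 1.004 atoms per formula unit.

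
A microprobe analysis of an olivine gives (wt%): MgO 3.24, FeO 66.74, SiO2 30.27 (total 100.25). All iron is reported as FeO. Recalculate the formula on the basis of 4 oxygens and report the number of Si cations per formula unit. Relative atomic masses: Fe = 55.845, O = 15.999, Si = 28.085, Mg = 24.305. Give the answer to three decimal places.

MgO (M=40.304): mol = 0.08039; Mg = 0.08039, O = 0.08039.
FeO (M=71.844): mol = 0.92896; Fe = 0.92896, O = 0.92896.
SiO2 (M=60.083): mol = 0.50380; Si = 0.50380, O = 1.00760.
ΣO = 2.01695; factor = 4/ΣO = 1.98319.
Si apfu = 0.50380 × 1.98319 = 0.999.

0.999 Si apfu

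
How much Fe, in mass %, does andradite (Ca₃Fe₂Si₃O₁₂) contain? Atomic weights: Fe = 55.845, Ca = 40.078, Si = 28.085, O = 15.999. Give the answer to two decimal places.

Formula mass = 3*40.078 + 2*55.845 + 3*28.085 + 12*15.999 = 508.167 g/mol, of which 111.690 g is Fe.
So Fe makes up 111.690/508.167 = 0.2198 of the mass, i.e. 21.98%.

21.98 mass %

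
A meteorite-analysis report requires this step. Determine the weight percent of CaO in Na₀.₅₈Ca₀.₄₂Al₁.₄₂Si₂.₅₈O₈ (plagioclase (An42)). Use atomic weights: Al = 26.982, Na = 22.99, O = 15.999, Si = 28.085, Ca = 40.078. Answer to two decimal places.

M(Na₀.₅₈Ca₀.₄₂Al₁.₄₂Si₂.₅₈O₈) = 268.933 g/mol; M(CaO) = 56.077 g/mol.
Moles CaO per formula unit = 0.42 Ca ÷ 1 = 0.4200.
CaO fraction = (0.4200 × 56.077) / 268.933 = 23.552/268.933 = 0.0876.

8.76 wt%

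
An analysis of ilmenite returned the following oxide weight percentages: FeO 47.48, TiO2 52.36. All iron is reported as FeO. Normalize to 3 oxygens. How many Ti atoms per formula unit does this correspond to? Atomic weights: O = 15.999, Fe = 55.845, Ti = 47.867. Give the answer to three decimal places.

0.997 Ti apfu

FeO: 47.48/71.844 = 0.66088 mol → 0.66088 mol Fe, 0.66088 mol O.
TiO2: 52.36/79.865 = 0.65561 mol → 0.65561 mol Ti, 1.31122 mol O.
Total oxygen = 1.97210 mol. Normalization factor = 3/1.97210 = 1.52122.
Ti per 3 O = 0.65561 × 1.52122 = 0.997.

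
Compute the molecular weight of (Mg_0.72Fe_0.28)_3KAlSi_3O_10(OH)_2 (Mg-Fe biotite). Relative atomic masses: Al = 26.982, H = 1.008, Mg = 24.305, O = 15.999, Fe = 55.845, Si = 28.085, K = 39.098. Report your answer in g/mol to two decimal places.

443.75 g/mol

Mg: 2.16 × 24.305 = 52.4988
Fe: 0.84 × 55.845 = 46.9098
K: 1 × 39.098 = 39.0980
Al: 1 × 26.982 = 26.9820
Si: 3 × 28.085 = 84.2550
O: 12 × 15.999 = 191.9880
H: 2 × 1.008 = 2.0160
Summing the contributions gives the formula mass.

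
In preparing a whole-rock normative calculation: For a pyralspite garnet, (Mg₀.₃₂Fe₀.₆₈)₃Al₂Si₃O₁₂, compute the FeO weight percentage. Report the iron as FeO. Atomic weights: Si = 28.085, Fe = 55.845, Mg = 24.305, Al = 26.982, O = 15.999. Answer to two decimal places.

31.35 wt%

Formula mass = 467.464 g/mol.
2.04 Fe → 2.0400 mol FeO per formula unit; M(FeO) = 71.844, so FeO mass = 146.562 g.
146.562/467.464 × 100 = 31.35 wt%.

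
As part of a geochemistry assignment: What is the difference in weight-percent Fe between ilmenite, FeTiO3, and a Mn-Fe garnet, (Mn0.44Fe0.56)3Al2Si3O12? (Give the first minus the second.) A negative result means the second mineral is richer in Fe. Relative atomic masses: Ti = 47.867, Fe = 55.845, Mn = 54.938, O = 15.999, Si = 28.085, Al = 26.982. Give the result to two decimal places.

17.92 percentage points

M(FeTiO3) = 151.709 g/mol, so wt% Fe = 55.845/151.709 × 100 = 36.81%.
M((Mn0.44Fe0.56)3Al2Si3O12) = 496.545 g/mol, so wt% Fe = 93.820/496.545 × 100 = 18.89%.
36.81 − 18.89 = 17.92 pp.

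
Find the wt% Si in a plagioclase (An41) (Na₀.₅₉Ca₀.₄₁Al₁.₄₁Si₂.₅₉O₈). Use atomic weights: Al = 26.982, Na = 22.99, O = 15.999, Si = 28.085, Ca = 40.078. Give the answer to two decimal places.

27.06 wt%

Formula mass = 0.59×22.99 + 0.41×40.078 + 1.41×26.982 + 2.59×28.085 + 8×15.999 = 268.773 g/mol, of which 72.740 g is Si.
So Si makes up 72.740/268.773 = 0.2706 of the mass, i.e. 27.06%.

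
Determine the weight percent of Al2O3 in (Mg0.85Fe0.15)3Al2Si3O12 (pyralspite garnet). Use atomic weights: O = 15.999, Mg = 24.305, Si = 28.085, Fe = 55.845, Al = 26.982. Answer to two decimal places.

M((Mg0.85Fe0.15)3Al2Si3O12) = 417.315 g/mol; M(Al2O3) = 101.961 g/mol.
Moles Al2O3 per formula unit = 2 Al ÷ 2 = 1.0000.
Al2O3 fraction = (1.0000 × 101.961) / 417.315 = 101.961/417.315 = 0.2443.

24.43 wt%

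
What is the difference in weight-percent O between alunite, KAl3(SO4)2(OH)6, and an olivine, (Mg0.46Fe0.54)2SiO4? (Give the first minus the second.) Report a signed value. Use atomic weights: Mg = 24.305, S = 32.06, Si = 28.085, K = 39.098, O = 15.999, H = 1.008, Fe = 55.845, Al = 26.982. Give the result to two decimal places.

17.46 percentage points

First mineral: 223.986 g O in 414.198 g formula = 54.08 wt% O.
Second mineral: 63.996 g O in 174.754 g formula = 36.62 wt% O.
54.08% − 36.62% gives a difference of 17.46 percentage points.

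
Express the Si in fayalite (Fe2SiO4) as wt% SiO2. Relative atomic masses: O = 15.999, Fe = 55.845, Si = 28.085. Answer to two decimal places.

Molar mass of Fe2SiO4 = 2*55.845 + 1*28.085 + 4*15.999 = 203.771 g/mol.
Each formula unit contains 1 Si, equivalent to 1/1 = 1.0000 mol SiO2.
M(SiO2) = 1×28.085 + 2×15.999 = 60.083 g/mol.
Mass of SiO2 per formula unit = 1.0000 × 60.083 = 60.083 g.
SiO2 wt% = 60.083 / 203.771 × 100 = 29.49%.

29.49 wt%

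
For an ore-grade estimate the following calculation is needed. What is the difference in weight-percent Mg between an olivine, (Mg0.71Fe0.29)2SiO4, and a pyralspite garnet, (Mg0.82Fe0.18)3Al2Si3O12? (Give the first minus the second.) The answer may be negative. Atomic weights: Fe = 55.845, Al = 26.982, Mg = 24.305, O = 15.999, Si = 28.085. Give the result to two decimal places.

First mineral: 34.513 g Mg in 158.984 g formula = 21.71 wt% Mg.
Second mineral: 59.790 g Mg in 420.154 g formula = 14.23 wt% Mg.
21.71% − 14.23% gives a difference of 7.48 percentage points.

7.48 percentage points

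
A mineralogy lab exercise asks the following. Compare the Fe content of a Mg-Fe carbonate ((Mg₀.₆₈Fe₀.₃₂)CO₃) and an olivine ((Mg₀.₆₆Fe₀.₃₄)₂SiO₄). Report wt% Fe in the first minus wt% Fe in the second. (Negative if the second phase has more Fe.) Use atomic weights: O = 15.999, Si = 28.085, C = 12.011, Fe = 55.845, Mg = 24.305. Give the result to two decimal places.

Fe in (Mg₀.₆₈Fe₀.₃₂)CO₃: molar mass 94.406 g/mol; 0.32×55.845 = 17.870 g → 18.93 wt%.
Fe in (Mg₀.₆₆Fe₀.₃₄)₂SiO₄: molar mass 162.138 g/mol; 0.68×55.845 = 37.975 g → 23.42 wt%.
Difference = 18.93 − 23.42 = -4.49 percentage points.

-4.49 percentage points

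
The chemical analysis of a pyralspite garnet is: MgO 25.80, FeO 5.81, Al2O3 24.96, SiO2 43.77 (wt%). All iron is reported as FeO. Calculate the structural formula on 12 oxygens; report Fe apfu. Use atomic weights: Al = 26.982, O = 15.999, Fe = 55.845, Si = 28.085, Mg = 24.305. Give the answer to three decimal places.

0.333 Fe apfu

25.80 wt% MgO ÷ 40.304 g/mol = 0.64013 mol, giving 0.64013 Mg and 0.64013 O.
5.81 wt% FeO ÷ 71.844 g/mol = 0.08087 mol, giving 0.08087 Fe and 0.08087 O.
24.96 wt% Al2O3 ÷ 101.961 g/mol = 0.24480 mol, giving 0.48960 Al and 0.73440 O.
43.77 wt% SiO2 ÷ 60.083 g/mol = 0.72849 mol, giving 0.72849 Si and 1.45698 O.
Oxygen sums to 2.91238; scaling by 12/2.91238 = 4.12034 puts the formula on 12 O.
Fe: 0.08087 × 4.12034 = 0.333 atoms per formula unit.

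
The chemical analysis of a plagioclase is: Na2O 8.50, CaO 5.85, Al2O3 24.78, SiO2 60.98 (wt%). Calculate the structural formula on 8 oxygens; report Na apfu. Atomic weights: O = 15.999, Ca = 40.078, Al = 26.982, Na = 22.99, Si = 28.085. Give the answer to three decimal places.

Na2O: 8.50/61.979 = 0.13714 mol → 0.27428 mol Na, 0.13714 mol O.
CaO: 5.85/56.077 = 0.10432 mol → 0.10432 mol Ca, 0.10432 mol O.
Al2O3: 24.78/101.961 = 0.24303 mol → 0.48606 mol Al, 0.72909 mol O.
SiO2: 60.98/60.083 = 1.01493 mol → 1.01493 mol Si, 2.02986 mol O.
Total oxygen = 3.00041 mol. Normalization factor = 8/3.00041 = 2.66630.
Na per 8 O = 0.27428 × 2.66630 = 0.731.

0.731 Na apfu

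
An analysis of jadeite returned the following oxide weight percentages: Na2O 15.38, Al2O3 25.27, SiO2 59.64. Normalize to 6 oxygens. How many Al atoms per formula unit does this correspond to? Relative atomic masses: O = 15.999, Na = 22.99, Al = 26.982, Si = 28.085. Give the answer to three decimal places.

Na2O (M=61.979): mol = 0.24815; Na = 0.49630, O = 0.24815.
Al2O3 (M=101.961): mol = 0.24784; Al = 0.49568, O = 0.74352.
SiO2 (M=60.083): mol = 0.99263; Si = 0.99263, O = 1.98526.
ΣO = 2.97693; factor = 6/ΣO = 2.01550.
Al apfu = 0.49568 × 2.01550 = 0.999.

0.999 Al apfu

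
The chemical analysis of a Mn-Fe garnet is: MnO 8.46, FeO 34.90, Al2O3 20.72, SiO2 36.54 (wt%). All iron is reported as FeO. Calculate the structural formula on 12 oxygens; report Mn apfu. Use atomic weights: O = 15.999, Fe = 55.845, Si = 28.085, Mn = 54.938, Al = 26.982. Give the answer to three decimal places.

0.589 Mn apfu

8.46 wt% MnO ÷ 70.937 g/mol = 0.11926 mol, giving 0.11926 Mn and 0.11926 O.
34.90 wt% FeO ÷ 71.844 g/mol = 0.48577 mol, giving 0.48577 Fe and 0.48577 O.
20.72 wt% Al2O3 ÷ 101.961 g/mol = 0.20321 mol, giving 0.40642 Al and 0.60963 O.
36.54 wt% SiO2 ÷ 60.083 g/mol = 0.60816 mol, giving 0.60816 Si and 1.21632 O.
Oxygen sums to 2.43098; scaling by 12/2.43098 = 4.93628 puts the formula on 12 O.
Mn: 0.11926 × 4.93628 = 0.589 atoms per formula unit.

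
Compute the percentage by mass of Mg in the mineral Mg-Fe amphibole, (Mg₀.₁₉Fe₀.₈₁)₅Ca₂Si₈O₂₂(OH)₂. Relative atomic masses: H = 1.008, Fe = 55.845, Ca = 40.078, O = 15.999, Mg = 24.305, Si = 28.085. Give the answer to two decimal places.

Formula mass = 0.95·24.305 + 4.05·55.845 + 2·40.078 + 8·28.085 + 24·15.999 + 2·1.008 = 940.090 g/mol, of which 23.090 g is Mg.
So Mg makes up 23.090/940.090 = 0.0246 of the mass, i.e. 2.46%.

2.46 mass %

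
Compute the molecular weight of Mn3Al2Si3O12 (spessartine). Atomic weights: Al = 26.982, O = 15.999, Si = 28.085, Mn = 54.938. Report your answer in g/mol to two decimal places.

495.02 g/mol

The formula mass is the sum 3·54.938 + 2·26.982 + 3·28.085 + 12·15.999.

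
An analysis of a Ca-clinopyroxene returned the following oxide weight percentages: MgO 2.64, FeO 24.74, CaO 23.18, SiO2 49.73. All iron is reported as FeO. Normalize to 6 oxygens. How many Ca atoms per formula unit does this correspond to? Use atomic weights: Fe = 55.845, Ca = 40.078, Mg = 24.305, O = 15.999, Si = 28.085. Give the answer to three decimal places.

1.001 Ca apfu

MgO: 2.64/40.304 = 0.06550 mol → 0.06550 mol Mg, 0.06550 mol O.
FeO: 24.74/71.844 = 0.34436 mol → 0.34436 mol Fe, 0.34436 mol O.
CaO: 23.18/56.077 = 0.41336 mol → 0.41336 mol Ca, 0.41336 mol O.
SiO2: 49.73/60.083 = 0.82769 mol → 0.82769 mol Si, 1.65538 mol O.
Total oxygen = 2.47860 mol. Normalization factor = 6/2.47860 = 2.42072.
Ca per 6 O = 0.41336 × 2.42072 = 1.001.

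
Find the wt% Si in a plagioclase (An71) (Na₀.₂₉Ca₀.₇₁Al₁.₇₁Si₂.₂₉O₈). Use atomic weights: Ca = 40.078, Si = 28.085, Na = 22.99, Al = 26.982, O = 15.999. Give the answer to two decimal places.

23.51 mass %

M(Na₀.₂₉Ca₀.₇₁Al₁.₇₁Si₂.₂₉O₈) = 273.568 g/mol.
Si contributes 2.29 × 28.085 = 64.315 g per mole.
64.315/273.568 = 0.2351 → 23.51%.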